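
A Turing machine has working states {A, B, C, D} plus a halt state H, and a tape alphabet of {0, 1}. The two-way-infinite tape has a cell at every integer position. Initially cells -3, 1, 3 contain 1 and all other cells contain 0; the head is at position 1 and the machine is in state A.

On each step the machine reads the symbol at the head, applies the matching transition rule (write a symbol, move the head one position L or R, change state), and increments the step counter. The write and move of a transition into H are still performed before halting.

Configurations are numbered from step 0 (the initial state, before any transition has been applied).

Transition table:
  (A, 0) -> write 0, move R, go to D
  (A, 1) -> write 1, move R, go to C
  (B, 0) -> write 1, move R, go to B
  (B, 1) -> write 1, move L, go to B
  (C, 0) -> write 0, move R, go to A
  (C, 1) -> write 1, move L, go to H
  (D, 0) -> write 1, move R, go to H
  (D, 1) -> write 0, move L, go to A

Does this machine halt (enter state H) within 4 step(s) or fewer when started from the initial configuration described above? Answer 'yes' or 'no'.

Answer: no

Derivation:
Step 1: in state A at pos 1, read 1 -> (A,1)->write 1,move R,goto C. Now: state=C, head=2, tape[-4..4]=010001010 (head:       ^)
Step 2: in state C at pos 2, read 0 -> (C,0)->write 0,move R,goto A. Now: state=A, head=3, tape[-4..4]=010001010 (head:        ^)
Step 3: in state A at pos 3, read 1 -> (A,1)->write 1,move R,goto C. Now: state=C, head=4, tape[-4..5]=0100010100 (head:         ^)
Step 4: in state C at pos 4, read 0 -> (C,0)->write 0,move R,goto A. Now: state=A, head=5, tape[-4..6]=01000101000 (head:          ^)
After 4 step(s): state = A (not H) -> not halted within 4 -> no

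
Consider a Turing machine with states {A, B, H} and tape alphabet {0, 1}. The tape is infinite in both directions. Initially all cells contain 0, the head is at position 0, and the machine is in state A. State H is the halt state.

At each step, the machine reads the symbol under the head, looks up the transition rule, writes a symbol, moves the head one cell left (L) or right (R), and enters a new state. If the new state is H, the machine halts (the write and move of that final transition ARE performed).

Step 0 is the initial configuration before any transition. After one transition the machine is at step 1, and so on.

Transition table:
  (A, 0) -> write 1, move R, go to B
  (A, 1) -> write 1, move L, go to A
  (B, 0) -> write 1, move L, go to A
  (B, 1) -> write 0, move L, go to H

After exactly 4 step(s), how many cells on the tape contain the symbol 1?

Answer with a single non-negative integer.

Step 1: in state A at pos 0, read 0 -> (A,0)->write 1,move R,goto B. Now: state=B, head=1, tape[-1..2]=0100 (head:   ^)
Step 2: in state B at pos 1, read 0 -> (B,0)->write 1,move L,goto A. Now: state=A, head=0, tape[-1..2]=0110 (head:  ^)
Step 3: in state A at pos 0, read 1 -> (A,1)->write 1,move L,goto A. Now: state=A, head=-1, tape[-2..2]=00110 (head:  ^)
Step 4: in state A at pos -1, read 0 -> (A,0)->write 1,move R,goto B. Now: state=B, head=0, tape[-2..2]=01110 (head:   ^)
Cells containing 1 after step 4: {-1, 0, 1} -> 3 cell(s)

Answer: 3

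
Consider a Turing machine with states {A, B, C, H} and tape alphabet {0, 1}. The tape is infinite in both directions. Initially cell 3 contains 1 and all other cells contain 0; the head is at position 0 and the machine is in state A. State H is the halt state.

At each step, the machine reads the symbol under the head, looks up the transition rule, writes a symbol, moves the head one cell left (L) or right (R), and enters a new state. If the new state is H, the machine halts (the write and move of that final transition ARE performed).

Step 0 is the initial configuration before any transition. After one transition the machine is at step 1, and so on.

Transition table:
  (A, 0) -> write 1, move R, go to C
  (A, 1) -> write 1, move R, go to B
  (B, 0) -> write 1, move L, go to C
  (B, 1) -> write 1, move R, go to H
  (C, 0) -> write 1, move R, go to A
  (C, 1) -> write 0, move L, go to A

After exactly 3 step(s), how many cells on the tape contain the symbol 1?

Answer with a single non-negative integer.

Answer: 4

Derivation:
Step 1: in state A at pos 0, read 0 -> (A,0)->write 1,move R,goto C. Now: state=C, head=1, tape[-1..4]=010010 (head:   ^)
Step 2: in state C at pos 1, read 0 -> (C,0)->write 1,move R,goto A. Now: state=A, head=2, tape[-1..4]=011010 (head:    ^)
Step 3: in state A at pos 2, read 0 -> (A,0)->write 1,move R,goto C. Now: state=C, head=3, tape[-1..4]=011110 (head:     ^)
Cells containing 1 after step 3: {0, 1, 2, 3} -> 4 cell(s)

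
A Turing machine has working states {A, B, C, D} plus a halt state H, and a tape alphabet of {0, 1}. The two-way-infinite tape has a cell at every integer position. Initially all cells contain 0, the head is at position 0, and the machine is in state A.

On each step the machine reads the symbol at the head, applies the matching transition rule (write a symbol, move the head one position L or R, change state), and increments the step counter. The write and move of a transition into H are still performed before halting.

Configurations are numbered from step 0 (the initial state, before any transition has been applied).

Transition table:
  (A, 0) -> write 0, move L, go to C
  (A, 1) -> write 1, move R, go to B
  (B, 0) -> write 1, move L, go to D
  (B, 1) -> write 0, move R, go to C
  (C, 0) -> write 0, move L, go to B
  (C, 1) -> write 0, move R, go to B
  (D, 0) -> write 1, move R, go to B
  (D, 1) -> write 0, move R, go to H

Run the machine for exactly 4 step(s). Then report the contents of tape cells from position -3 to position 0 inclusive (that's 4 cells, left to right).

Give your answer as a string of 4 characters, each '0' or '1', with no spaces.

Answer: 1100

Derivation:
Step 1: in state A at pos 0, read 0 -> (A,0)->write 0,move L,goto C. Now: state=C, head=-1, tape[-2..1]=0000 (head:  ^)
Step 2: in state C at pos -1, read 0 -> (C,0)->write 0,move L,goto B. Now: state=B, head=-2, tape[-3..1]=00000 (head:  ^)
Step 3: in state B at pos -2, read 0 -> (B,0)->write 1,move L,goto D. Now: state=D, head=-3, tape[-4..1]=001000 (head:  ^)
Step 4: in state D at pos -3, read 0 -> (D,0)->write 1,move R,goto B. Now: state=B, head=-2, tape[-4..1]=011000 (head:   ^)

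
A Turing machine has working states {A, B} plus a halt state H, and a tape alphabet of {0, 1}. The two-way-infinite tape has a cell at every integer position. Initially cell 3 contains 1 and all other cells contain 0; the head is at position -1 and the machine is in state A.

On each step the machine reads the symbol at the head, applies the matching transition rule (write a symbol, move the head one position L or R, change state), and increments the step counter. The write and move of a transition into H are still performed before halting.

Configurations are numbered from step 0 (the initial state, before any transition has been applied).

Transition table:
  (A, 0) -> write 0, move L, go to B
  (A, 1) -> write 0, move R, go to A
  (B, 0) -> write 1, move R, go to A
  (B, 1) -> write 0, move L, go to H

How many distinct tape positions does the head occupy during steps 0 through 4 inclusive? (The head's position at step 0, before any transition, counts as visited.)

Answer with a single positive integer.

Answer: 3

Derivation:
Step 1: in state A at pos -1, read 0 -> (A,0)->write 0,move L,goto B. Now: state=B, head=-2, tape[-3..4]=00000010 (head:  ^)
Step 2: in state B at pos -2, read 0 -> (B,0)->write 1,move R,goto A. Now: state=A, head=-1, tape[-3..4]=01000010 (head:   ^)
Step 3: in state A at pos -1, read 0 -> (A,0)->write 0,move L,goto B. Now: state=B, head=-2, tape[-3..4]=01000010 (head:  ^)
Step 4: in state B at pos -2, read 1 -> (B,1)->write 0,move L,goto H. Now: state=H, head=-3, tape[-4..4]=000000010 (head:  ^)
Head positions at steps 0..4: starting at -1, distinct positions visited = {-3, -2, -1} -> 3 position(s)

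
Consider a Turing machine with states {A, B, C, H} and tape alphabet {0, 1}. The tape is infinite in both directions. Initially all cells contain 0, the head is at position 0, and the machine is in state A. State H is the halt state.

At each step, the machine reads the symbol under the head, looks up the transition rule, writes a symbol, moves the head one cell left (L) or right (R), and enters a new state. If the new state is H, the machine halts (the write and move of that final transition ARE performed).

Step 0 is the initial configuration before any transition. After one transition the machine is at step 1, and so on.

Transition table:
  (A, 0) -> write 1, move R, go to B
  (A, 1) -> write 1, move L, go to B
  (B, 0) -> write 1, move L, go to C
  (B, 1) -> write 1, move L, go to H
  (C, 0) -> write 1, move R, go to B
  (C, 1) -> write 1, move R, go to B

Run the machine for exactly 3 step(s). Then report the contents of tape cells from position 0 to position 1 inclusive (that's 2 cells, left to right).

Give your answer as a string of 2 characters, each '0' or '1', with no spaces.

Step 1: in state A at pos 0, read 0 -> (A,0)->write 1,move R,goto B. Now: state=B, head=1, tape[-1..2]=0100 (head:   ^)
Step 2: in state B at pos 1, read 0 -> (B,0)->write 1,move L,goto C. Now: state=C, head=0, tape[-1..2]=0110 (head:  ^)
Step 3: in state C at pos 0, read 1 -> (C,1)->write 1,move R,goto B. Now: state=B, head=1, tape[-1..2]=0110 (head:   ^)

Answer: 11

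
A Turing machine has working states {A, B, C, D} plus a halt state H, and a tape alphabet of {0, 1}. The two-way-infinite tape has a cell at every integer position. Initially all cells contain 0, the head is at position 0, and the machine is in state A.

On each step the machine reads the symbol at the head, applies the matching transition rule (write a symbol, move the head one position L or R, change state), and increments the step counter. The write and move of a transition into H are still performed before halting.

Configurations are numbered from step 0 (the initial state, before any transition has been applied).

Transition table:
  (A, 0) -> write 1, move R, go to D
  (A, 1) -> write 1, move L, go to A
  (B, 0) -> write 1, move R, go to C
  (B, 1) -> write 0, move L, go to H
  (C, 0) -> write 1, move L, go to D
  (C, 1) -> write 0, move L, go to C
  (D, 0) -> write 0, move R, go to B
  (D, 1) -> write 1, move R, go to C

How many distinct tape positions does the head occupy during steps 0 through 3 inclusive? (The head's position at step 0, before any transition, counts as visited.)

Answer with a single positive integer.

Step 1: in state A at pos 0, read 0 -> (A,0)->write 1,move R,goto D. Now: state=D, head=1, tape[-1..2]=0100 (head:   ^)
Step 2: in state D at pos 1, read 0 -> (D,0)->write 0,move R,goto B. Now: state=B, head=2, tape[-1..3]=01000 (head:    ^)
Step 3: in state B at pos 2, read 0 -> (B,0)->write 1,move R,goto C. Now: state=C, head=3, tape[-1..4]=010100 (head:     ^)
Head positions at steps 0..3: starting at 0, distinct positions visited = {0, 1, 2, 3} -> 4 position(s)

Answer: 4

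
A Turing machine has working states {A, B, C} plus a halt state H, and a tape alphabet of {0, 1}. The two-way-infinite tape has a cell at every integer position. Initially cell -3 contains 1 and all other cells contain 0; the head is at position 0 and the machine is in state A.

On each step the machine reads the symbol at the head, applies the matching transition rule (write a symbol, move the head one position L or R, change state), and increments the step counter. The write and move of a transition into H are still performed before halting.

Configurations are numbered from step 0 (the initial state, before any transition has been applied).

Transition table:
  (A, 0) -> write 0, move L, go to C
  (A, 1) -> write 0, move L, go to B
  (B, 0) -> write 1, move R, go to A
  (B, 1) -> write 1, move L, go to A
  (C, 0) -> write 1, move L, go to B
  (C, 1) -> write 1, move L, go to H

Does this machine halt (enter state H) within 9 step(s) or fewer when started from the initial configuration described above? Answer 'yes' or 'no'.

Answer: yes

Derivation:
Step 1: in state A at pos 0, read 0 -> (A,0)->write 0,move L,goto C. Now: state=C, head=-1, tape[-4..1]=010000 (head:    ^)
Step 2: in state C at pos -1, read 0 -> (C,0)->write 1,move L,goto B. Now: state=B, head=-2, tape[-4..1]=010100 (head:   ^)
Step 3: in state B at pos -2, read 0 -> (B,0)->write 1,move R,goto A. Now: state=A, head=-1, tape[-4..1]=011100 (head:    ^)
Step 4: in state A at pos -1, read 1 -> (A,1)->write 0,move L,goto B. Now: state=B, head=-2, tape[-4..1]=011000 (head:   ^)
Step 5: in state B at pos -2, read 1 -> (B,1)->write 1,move L,goto A. Now: state=A, head=-3, tape[-4..1]=011000 (head:  ^)
Step 6: in state A at pos -3, read 1 -> (A,1)->write 0,move L,goto B. Now: state=B, head=-4, tape[-5..1]=0001000 (head:  ^)
Step 7: in state B at pos -4, read 0 -> (B,0)->write 1,move R,goto A. Now: state=A, head=-3, tape[-5..1]=0101000 (head:   ^)
Step 8: in state A at pos -3, read 0 -> (A,0)->write 0,move L,goto C. Now: state=C, head=-4, tape[-5..1]=0101000 (head:  ^)
Step 9: in state C at pos -4, read 1 -> (C,1)->write 1,move L,goto H. Now: state=H, head=-5, tape[-6..1]=00101000 (head:  ^)
State H reached at step 9; 9 <= 9 -> yes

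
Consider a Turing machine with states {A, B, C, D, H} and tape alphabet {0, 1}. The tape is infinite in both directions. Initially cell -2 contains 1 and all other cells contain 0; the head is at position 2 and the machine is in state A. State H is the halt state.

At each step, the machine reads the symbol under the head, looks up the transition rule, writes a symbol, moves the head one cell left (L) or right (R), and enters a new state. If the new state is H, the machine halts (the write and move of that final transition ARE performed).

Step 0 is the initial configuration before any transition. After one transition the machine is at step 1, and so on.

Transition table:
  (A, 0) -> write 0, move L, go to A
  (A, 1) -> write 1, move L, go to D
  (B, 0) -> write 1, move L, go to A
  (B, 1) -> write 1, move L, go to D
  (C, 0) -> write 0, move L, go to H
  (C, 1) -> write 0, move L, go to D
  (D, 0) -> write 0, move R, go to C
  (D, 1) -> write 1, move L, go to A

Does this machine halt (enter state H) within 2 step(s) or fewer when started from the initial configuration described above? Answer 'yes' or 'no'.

Step 1: in state A at pos 2, read 0 -> (A,0)->write 0,move L,goto A. Now: state=A, head=1, tape[-3..3]=0100000 (head:     ^)
Step 2: in state A at pos 1, read 0 -> (A,0)->write 0,move L,goto A. Now: state=A, head=0, tape[-3..3]=0100000 (head:    ^)
After 2 step(s): state = A (not H) -> not halted within 2 -> no

Answer: no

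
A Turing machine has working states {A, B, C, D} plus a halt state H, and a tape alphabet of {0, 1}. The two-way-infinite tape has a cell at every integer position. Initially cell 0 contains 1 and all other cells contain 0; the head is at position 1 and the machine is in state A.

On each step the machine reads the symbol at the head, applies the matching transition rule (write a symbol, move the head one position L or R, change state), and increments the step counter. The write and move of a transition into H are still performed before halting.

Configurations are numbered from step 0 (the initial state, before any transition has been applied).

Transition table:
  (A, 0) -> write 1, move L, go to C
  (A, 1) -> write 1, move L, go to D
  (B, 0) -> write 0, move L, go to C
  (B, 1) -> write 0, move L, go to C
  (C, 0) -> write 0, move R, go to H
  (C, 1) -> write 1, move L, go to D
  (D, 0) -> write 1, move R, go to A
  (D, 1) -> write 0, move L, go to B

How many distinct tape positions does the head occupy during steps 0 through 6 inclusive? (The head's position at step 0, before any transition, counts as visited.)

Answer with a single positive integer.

Step 1: in state A at pos 1, read 0 -> (A,0)->write 1,move L,goto C. Now: state=C, head=0, tape[-1..2]=0110 (head:  ^)
Step 2: in state C at pos 0, read 1 -> (C,1)->write 1,move L,goto D. Now: state=D, head=-1, tape[-2..2]=00110 (head:  ^)
Step 3: in state D at pos -1, read 0 -> (D,0)->write 1,move R,goto A. Now: state=A, head=0, tape[-2..2]=01110 (head:   ^)
Step 4: in state A at pos 0, read 1 -> (A,1)->write 1,move L,goto D. Now: state=D, head=-1, tape[-2..2]=01110 (head:  ^)
Step 5: in state D at pos -1, read 1 -> (D,1)->write 0,move L,goto B. Now: state=B, head=-2, tape[-3..2]=000110 (head:  ^)
Step 6: in state B at pos -2, read 0 -> (B,0)->write 0,move L,goto C. Now: state=C, head=-3, tape[-4..2]=0000110 (head:  ^)
Head positions at steps 0..6: starting at 1, distinct positions visited = {-3, -2, -1, 0, 1} -> 5 position(s)

Answer: 5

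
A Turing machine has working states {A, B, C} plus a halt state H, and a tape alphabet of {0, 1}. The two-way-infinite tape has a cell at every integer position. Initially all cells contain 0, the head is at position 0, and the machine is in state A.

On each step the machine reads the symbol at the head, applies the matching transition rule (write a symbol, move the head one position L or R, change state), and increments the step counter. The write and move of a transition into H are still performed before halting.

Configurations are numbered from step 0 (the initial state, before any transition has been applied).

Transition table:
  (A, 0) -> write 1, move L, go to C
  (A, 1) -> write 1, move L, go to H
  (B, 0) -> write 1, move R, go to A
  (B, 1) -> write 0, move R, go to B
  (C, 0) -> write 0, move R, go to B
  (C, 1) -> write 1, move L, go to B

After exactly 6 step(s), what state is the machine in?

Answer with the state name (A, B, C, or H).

Answer: B

Derivation:
Step 1: in state A at pos 0, read 0 -> (A,0)->write 1,move L,goto C. Now: state=C, head=-1, tape[-2..1]=0010 (head:  ^)
Step 2: in state C at pos -1, read 0 -> (C,0)->write 0,move R,goto B. Now: state=B, head=0, tape[-2..1]=0010 (head:   ^)
Step 3: in state B at pos 0, read 1 -> (B,1)->write 0,move R,goto B. Now: state=B, head=1, tape[-2..2]=00000 (head:    ^)
Step 4: in state B at pos 1, read 0 -> (B,0)->write 1,move R,goto A. Now: state=A, head=2, tape[-2..3]=000100 (head:     ^)
Step 5: in state A at pos 2, read 0 -> (A,0)->write 1,move L,goto C. Now: state=C, head=1, tape[-2..3]=000110 (head:    ^)
Step 6: in state C at pos 1, read 1 -> (C,1)->write 1,move L,goto B. Now: state=B, head=0, tape[-2..3]=000110 (head:   ^)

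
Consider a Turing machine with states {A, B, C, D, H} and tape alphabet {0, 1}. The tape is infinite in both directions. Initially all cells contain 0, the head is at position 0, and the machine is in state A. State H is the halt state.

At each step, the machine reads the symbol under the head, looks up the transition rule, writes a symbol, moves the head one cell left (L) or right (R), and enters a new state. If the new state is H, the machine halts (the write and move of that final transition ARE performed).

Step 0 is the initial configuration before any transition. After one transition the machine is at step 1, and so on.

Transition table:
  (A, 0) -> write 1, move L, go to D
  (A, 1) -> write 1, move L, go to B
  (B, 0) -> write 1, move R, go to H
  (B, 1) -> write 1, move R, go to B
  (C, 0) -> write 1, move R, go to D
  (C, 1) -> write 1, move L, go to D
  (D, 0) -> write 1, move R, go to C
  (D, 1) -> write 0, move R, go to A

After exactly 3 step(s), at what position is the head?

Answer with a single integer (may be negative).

Answer: -1

Derivation:
Step 1: in state A at pos 0, read 0 -> (A,0)->write 1,move L,goto D. Now: state=D, head=-1, tape[-2..1]=0010 (head:  ^)
Step 2: in state D at pos -1, read 0 -> (D,0)->write 1,move R,goto C. Now: state=C, head=0, tape[-2..1]=0110 (head:   ^)
Step 3: in state C at pos 0, read 1 -> (C,1)->write 1,move L,goto D. Now: state=D, head=-1, tape[-2..1]=0110 (head:  ^)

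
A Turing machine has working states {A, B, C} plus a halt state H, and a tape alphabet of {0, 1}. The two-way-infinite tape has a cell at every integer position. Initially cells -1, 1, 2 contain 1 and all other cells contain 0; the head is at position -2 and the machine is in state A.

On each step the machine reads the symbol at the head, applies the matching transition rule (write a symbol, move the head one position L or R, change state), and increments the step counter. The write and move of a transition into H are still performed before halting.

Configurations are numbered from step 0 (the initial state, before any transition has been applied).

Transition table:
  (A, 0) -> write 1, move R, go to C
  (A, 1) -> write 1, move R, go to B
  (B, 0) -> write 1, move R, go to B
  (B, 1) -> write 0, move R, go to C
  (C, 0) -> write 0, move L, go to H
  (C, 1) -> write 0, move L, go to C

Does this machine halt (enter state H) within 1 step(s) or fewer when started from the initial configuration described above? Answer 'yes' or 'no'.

Step 1: in state A at pos -2, read 0 -> (A,0)->write 1,move R,goto C. Now: state=C, head=-1, tape[-3..3]=0110110 (head:   ^)
After 1 step(s): state = C (not H) -> not halted within 1 -> no

Answer: no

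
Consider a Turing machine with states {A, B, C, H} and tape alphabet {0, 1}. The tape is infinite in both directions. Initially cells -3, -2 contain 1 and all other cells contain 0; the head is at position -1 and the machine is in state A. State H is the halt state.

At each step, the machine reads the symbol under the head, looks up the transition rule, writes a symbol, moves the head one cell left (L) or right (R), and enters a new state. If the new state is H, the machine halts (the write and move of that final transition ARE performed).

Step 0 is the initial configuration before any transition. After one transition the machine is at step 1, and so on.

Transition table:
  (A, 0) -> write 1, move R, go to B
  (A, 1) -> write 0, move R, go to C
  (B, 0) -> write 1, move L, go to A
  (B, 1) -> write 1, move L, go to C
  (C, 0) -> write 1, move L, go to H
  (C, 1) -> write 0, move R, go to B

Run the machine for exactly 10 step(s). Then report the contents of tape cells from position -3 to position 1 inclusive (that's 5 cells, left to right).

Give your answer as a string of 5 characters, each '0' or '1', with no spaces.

Step 1: in state A at pos -1, read 0 -> (A,0)->write 1,move R,goto B. Now: state=B, head=0, tape[-4..1]=011100 (head:     ^)
Step 2: in state B at pos 0, read 0 -> (B,0)->write 1,move L,goto A. Now: state=A, head=-1, tape[-4..1]=011110 (head:    ^)
Step 3: in state A at pos -1, read 1 -> (A,1)->write 0,move R,goto C. Now: state=C, head=0, tape[-4..1]=011010 (head:     ^)
Step 4: in state C at pos 0, read 1 -> (C,1)->write 0,move R,goto B. Now: state=B, head=1, tape[-4..2]=0110000 (head:      ^)
Step 5: in state B at pos 1, read 0 -> (B,0)->write 1,move L,goto A. Now: state=A, head=0, tape[-4..2]=0110010 (head:     ^)
Step 6: in state A at pos 0, read 0 -> (A,0)->write 1,move R,goto B. Now: state=B, head=1, tape[-4..2]=0110110 (head:      ^)
Step 7: in state B at pos 1, read 1 -> (B,1)->write 1,move L,goto C. Now: state=C, head=0, tape[-4..2]=0110110 (head:     ^)
Step 8: in state C at pos 0, read 1 -> (C,1)->write 0,move R,goto B. Now: state=B, head=1, tape[-4..2]=0110010 (head:      ^)
Step 9: in state B at pos 1, read 1 -> (B,1)->write 1,move L,goto C. Now: state=C, head=0, tape[-4..2]=0110010 (head:     ^)
Step 10: in state C at pos 0, read 0 -> (C,0)->write 1,move L,goto H. Now: state=H, head=-1, tape[-4..2]=0110110 (head:    ^)

Answer: 11011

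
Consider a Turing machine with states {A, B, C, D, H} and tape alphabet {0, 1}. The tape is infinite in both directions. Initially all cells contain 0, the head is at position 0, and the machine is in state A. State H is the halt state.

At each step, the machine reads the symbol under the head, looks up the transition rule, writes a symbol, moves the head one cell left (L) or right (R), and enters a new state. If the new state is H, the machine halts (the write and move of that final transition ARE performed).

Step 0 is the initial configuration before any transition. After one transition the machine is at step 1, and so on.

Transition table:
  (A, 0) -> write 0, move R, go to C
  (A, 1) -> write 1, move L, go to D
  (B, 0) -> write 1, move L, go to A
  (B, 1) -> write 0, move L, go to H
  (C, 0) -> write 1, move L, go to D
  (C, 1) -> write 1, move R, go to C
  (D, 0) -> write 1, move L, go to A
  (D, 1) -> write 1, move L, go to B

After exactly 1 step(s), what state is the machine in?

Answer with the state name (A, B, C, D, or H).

Step 1: in state A at pos 0, read 0 -> (A,0)->write 0,move R,goto C. Now: state=C, head=1, tape[-1..2]=0000 (head:   ^)

Answer: C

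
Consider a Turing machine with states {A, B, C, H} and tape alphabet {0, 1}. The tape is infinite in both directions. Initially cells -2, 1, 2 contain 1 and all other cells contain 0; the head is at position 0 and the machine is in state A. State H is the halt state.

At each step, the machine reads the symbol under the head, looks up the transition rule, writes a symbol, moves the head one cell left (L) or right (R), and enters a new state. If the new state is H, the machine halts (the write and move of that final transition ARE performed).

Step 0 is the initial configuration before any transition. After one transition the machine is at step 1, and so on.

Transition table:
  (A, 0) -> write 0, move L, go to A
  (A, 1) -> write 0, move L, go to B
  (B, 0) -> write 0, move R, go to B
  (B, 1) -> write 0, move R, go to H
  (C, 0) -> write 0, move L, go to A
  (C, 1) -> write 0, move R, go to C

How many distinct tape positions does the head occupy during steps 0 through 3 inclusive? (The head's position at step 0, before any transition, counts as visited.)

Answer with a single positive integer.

Step 1: in state A at pos 0, read 0 -> (A,0)->write 0,move L,goto A. Now: state=A, head=-1, tape[-3..3]=0100110 (head:   ^)
Step 2: in state A at pos -1, read 0 -> (A,0)->write 0,move L,goto A. Now: state=A, head=-2, tape[-3..3]=0100110 (head:  ^)
Step 3: in state A at pos -2, read 1 -> (A,1)->write 0,move L,goto B. Now: state=B, head=-3, tape[-4..3]=00000110 (head:  ^)
Head positions at steps 0..3: starting at 0, distinct positions visited = {-3, -2, -1, 0} -> 4 position(s)

Answer: 4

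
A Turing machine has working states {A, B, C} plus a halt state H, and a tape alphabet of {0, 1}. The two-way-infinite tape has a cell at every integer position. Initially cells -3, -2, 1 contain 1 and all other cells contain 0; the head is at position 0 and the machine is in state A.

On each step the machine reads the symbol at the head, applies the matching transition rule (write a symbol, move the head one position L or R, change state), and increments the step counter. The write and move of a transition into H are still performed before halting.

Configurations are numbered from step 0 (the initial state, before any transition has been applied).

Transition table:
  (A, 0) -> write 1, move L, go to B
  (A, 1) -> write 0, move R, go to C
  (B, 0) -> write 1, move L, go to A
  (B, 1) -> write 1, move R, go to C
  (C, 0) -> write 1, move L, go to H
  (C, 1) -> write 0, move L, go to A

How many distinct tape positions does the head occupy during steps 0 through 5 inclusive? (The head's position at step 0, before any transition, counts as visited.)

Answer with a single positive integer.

Step 1: in state A at pos 0, read 0 -> (A,0)->write 1,move L,goto B. Now: state=B, head=-1, tape[-4..2]=0110110 (head:    ^)
Step 2: in state B at pos -1, read 0 -> (B,0)->write 1,move L,goto A. Now: state=A, head=-2, tape[-4..2]=0111110 (head:   ^)
Step 3: in state A at pos -2, read 1 -> (A,1)->write 0,move R,goto C. Now: state=C, head=-1, tape[-4..2]=0101110 (head:    ^)
Step 4: in state C at pos -1, read 1 -> (C,1)->write 0,move L,goto A. Now: state=A, head=-2, tape[-4..2]=0100110 (head:   ^)
Step 5: in state A at pos -2, read 0 -> (A,0)->write 1,move L,goto B. Now: state=B, head=-3, tape[-4..2]=0110110 (head:  ^)
Head positions at steps 0..5: starting at 0, distinct positions visited = {-3, -2, -1, 0} -> 4 position(s)

Answer: 4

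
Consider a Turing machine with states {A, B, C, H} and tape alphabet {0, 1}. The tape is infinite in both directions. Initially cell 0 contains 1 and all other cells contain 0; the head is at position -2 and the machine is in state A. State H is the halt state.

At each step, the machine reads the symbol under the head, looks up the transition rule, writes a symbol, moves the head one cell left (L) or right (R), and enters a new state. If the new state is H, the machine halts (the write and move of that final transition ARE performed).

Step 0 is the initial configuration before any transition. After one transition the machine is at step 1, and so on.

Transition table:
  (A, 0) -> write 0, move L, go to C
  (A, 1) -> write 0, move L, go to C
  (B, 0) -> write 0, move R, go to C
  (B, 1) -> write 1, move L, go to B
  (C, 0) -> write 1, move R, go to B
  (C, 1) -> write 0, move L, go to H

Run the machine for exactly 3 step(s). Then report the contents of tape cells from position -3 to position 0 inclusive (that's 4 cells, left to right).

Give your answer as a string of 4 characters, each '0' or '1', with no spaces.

Answer: 1001

Derivation:
Step 1: in state A at pos -2, read 0 -> (A,0)->write 0,move L,goto C. Now: state=C, head=-3, tape[-4..1]=000010 (head:  ^)
Step 2: in state C at pos -3, read 0 -> (C,0)->write 1,move R,goto B. Now: state=B, head=-2, tape[-4..1]=010010 (head:   ^)
Step 3: in state B at pos -2, read 0 -> (B,0)->write 0,move R,goto C. Now: state=C, head=-1, tape[-4..1]=010010 (head:    ^)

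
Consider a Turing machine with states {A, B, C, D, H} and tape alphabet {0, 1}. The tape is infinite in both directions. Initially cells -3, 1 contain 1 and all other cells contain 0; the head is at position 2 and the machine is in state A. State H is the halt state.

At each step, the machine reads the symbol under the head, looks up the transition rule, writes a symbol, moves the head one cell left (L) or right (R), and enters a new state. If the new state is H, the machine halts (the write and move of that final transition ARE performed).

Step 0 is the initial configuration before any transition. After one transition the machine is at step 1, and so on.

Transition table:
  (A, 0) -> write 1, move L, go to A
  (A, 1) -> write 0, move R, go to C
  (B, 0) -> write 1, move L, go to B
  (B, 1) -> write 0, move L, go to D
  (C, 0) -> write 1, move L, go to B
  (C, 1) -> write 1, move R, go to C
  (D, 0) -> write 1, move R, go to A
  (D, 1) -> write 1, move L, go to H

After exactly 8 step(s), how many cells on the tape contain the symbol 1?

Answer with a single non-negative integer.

Answer: 3

Derivation:
Step 1: in state A at pos 2, read 0 -> (A,0)->write 1,move L,goto A. Now: state=A, head=1, tape[-4..3]=01000110 (head:      ^)
Step 2: in state A at pos 1, read 1 -> (A,1)->write 0,move R,goto C. Now: state=C, head=2, tape[-4..3]=01000010 (head:       ^)
Step 3: in state C at pos 2, read 1 -> (C,1)->write 1,move R,goto C. Now: state=C, head=3, tape[-4..4]=010000100 (head:        ^)
Step 4: in state C at pos 3, read 0 -> (C,0)->write 1,move L,goto B. Now: state=B, head=2, tape[-4..4]=010000110 (head:       ^)
Step 5: in state B at pos 2, read 1 -> (B,1)->write 0,move L,goto D. Now: state=D, head=1, tape[-4..4]=010000010 (head:      ^)
Step 6: in state D at pos 1, read 0 -> (D,0)->write 1,move R,goto A. Now: state=A, head=2, tape[-4..4]=010001010 (head:       ^)
Step 7: in state A at pos 2, read 0 -> (A,0)->write 1,move L,goto A. Now: state=A, head=1, tape[-4..4]=010001110 (head:      ^)
Step 8: in state A at pos 1, read 1 -> (A,1)->write 0,move R,goto C. Now: state=C, head=2, tape[-4..4]=010000110 (head:       ^)
Cells containing 1 after step 8: {-3, 2, 3} -> 3 cell(s)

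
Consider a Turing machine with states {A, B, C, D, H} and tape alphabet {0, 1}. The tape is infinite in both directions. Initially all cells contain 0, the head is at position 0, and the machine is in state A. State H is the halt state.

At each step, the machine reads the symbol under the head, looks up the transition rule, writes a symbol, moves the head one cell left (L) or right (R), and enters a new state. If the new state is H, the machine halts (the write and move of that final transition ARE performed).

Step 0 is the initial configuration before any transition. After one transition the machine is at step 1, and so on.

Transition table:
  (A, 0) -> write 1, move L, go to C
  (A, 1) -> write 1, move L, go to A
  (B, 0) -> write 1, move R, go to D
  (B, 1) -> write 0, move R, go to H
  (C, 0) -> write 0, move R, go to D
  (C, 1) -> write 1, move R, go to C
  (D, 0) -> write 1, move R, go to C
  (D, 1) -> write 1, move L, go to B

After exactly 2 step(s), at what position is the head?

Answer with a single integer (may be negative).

Step 1: in state A at pos 0, read 0 -> (A,0)->write 1,move L,goto C. Now: state=C, head=-1, tape[-2..1]=0010 (head:  ^)
Step 2: in state C at pos -1, read 0 -> (C,0)->write 0,move R,goto D. Now: state=D, head=0, tape[-2..1]=0010 (head:   ^)

Answer: 0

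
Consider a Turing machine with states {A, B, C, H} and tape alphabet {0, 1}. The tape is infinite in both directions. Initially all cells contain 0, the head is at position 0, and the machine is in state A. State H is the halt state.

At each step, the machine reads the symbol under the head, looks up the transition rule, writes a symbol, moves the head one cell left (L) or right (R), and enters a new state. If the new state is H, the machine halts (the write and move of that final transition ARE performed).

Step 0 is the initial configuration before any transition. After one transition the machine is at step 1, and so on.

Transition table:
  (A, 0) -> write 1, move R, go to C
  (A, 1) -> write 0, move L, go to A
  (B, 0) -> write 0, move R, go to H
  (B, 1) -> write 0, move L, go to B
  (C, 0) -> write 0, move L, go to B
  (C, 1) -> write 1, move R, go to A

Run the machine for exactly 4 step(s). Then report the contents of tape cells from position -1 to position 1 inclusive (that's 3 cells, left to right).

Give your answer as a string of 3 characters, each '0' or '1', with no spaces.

Answer: 000

Derivation:
Step 1: in state A at pos 0, read 0 -> (A,0)->write 1,move R,goto C. Now: state=C, head=1, tape[-1..2]=0100 (head:   ^)
Step 2: in state C at pos 1, read 0 -> (C,0)->write 0,move L,goto B. Now: state=B, head=0, tape[-1..2]=0100 (head:  ^)
Step 3: in state B at pos 0, read 1 -> (B,1)->write 0,move L,goto B. Now: state=B, head=-1, tape[-2..2]=00000 (head:  ^)
Step 4: in state B at pos -1, read 0 -> (B,0)->write 0,move R,goto H. Now: state=H, head=0, tape[-2..2]=00000 (head:   ^)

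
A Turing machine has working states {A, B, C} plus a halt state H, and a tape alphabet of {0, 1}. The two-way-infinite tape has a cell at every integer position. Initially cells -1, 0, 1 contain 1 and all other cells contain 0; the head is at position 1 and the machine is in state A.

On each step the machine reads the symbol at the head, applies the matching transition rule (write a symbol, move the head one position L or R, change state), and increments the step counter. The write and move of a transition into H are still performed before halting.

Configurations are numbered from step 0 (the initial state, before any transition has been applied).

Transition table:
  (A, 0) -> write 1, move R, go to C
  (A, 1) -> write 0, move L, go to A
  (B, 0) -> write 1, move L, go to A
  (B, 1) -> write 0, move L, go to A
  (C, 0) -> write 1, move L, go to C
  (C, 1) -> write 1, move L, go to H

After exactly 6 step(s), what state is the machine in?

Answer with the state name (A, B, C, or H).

Step 1: in state A at pos 1, read 1 -> (A,1)->write 0,move L,goto A. Now: state=A, head=0, tape[-2..2]=01100 (head:   ^)
Step 2: in state A at pos 0, read 1 -> (A,1)->write 0,move L,goto A. Now: state=A, head=-1, tape[-2..2]=01000 (head:  ^)
Step 3: in state A at pos -1, read 1 -> (A,1)->write 0,move L,goto A. Now: state=A, head=-2, tape[-3..2]=000000 (head:  ^)
Step 4: in state A at pos -2, read 0 -> (A,0)->write 1,move R,goto C. Now: state=C, head=-1, tape[-3..2]=010000 (head:   ^)
Step 5: in state C at pos -1, read 0 -> (C,0)->write 1,move L,goto C. Now: state=C, head=-2, tape[-3..2]=011000 (head:  ^)
Step 6: in state C at pos -2, read 1 -> (C,1)->write 1,move L,goto H. Now: state=H, head=-3, tape[-4..2]=0011000 (head:  ^)

Answer: H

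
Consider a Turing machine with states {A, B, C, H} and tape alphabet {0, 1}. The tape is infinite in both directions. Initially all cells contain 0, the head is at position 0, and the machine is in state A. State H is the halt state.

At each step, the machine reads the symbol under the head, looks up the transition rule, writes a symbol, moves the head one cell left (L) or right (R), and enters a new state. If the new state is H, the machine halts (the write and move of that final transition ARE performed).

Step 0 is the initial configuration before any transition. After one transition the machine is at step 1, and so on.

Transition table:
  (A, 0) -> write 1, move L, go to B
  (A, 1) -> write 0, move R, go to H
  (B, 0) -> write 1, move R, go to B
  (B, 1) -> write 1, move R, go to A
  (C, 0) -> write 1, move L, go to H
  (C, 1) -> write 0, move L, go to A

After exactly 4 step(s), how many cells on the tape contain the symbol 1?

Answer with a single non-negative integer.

Step 1: in state A at pos 0, read 0 -> (A,0)->write 1,move L,goto B. Now: state=B, head=-1, tape[-2..1]=0010 (head:  ^)
Step 2: in state B at pos -1, read 0 -> (B,0)->write 1,move R,goto B. Now: state=B, head=0, tape[-2..1]=0110 (head:   ^)
Step 3: in state B at pos 0, read 1 -> (B,1)->write 1,move R,goto A. Now: state=A, head=1, tape[-2..2]=01100 (head:    ^)
Step 4: in state A at pos 1, read 0 -> (A,0)->write 1,move L,goto B. Now: state=B, head=0, tape[-2..2]=01110 (head:   ^)
Cells containing 1 after step 4: {-1, 0, 1} -> 3 cell(s)

Answer: 3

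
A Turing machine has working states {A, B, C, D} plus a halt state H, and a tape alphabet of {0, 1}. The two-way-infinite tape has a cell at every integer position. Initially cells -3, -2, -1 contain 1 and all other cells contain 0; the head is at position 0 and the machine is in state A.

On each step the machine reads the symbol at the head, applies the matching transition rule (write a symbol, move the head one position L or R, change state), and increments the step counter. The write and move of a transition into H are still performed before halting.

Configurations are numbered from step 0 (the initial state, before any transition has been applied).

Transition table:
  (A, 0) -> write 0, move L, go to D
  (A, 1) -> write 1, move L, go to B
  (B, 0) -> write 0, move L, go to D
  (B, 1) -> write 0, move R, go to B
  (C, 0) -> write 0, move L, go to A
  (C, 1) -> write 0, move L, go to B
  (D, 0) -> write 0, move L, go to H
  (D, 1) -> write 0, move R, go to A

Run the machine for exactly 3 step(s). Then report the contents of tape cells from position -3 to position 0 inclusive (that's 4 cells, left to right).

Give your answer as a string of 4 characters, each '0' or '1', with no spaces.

Step 1: in state A at pos 0, read 0 -> (A,0)->write 0,move L,goto D. Now: state=D, head=-1, tape[-4..1]=011100 (head:    ^)
Step 2: in state D at pos -1, read 1 -> (D,1)->write 0,move R,goto A. Now: state=A, head=0, tape[-4..1]=011000 (head:     ^)
Step 3: in state A at pos 0, read 0 -> (A,0)->write 0,move L,goto D. Now: state=D, head=-1, tape[-4..1]=011000 (head:    ^)

Answer: 1100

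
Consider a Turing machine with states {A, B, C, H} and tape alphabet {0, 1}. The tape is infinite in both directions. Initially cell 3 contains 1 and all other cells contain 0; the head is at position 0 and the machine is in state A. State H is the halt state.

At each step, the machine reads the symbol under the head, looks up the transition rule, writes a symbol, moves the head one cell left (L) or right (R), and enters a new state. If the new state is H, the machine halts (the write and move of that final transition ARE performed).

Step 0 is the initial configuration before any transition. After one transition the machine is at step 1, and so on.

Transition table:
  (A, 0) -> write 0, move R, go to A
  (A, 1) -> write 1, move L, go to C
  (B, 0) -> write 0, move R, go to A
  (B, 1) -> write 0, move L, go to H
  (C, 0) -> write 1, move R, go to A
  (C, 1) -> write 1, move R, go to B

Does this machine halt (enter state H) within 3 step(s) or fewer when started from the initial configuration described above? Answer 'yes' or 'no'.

Answer: no

Derivation:
Step 1: in state A at pos 0, read 0 -> (A,0)->write 0,move R,goto A. Now: state=A, head=1, tape[-1..4]=000010 (head:   ^)
Step 2: in state A at pos 1, read 0 -> (A,0)->write 0,move R,goto A. Now: state=A, head=2, tape[-1..4]=000010 (head:    ^)
Step 3: in state A at pos 2, read 0 -> (A,0)->write 0,move R,goto A. Now: state=A, head=3, tape[-1..4]=000010 (head:     ^)
After 3 step(s): state = A (not H) -> not halted within 3 -> no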